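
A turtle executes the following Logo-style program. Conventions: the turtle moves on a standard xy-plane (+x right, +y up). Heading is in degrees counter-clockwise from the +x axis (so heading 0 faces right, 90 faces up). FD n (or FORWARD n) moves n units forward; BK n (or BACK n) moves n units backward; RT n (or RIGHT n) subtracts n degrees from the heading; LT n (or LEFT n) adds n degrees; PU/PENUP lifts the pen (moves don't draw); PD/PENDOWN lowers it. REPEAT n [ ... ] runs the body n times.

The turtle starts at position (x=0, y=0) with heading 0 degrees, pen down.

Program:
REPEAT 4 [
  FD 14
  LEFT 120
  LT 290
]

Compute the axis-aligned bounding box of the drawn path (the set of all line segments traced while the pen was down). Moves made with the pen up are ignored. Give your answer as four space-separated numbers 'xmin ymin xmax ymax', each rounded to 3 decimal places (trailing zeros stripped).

Executing turtle program step by step:
Start: pos=(0,0), heading=0, pen down
REPEAT 4 [
  -- iteration 1/4 --
  FD 14: (0,0) -> (14,0) [heading=0, draw]
  LT 120: heading 0 -> 120
  LT 290: heading 120 -> 50
  -- iteration 2/4 --
  FD 14: (14,0) -> (22.999,10.725) [heading=50, draw]
  LT 120: heading 50 -> 170
  LT 290: heading 170 -> 100
  -- iteration 3/4 --
  FD 14: (22.999,10.725) -> (20.568,24.512) [heading=100, draw]
  LT 120: heading 100 -> 220
  LT 290: heading 220 -> 150
  -- iteration 4/4 --
  FD 14: (20.568,24.512) -> (8.444,31.512) [heading=150, draw]
  LT 120: heading 150 -> 270
  LT 290: heading 270 -> 200
]
Final: pos=(8.444,31.512), heading=200, 4 segment(s) drawn

Segment endpoints: x in {0, 8.444, 14, 20.568, 22.999}, y in {0, 10.725, 24.512, 31.512}
xmin=0, ymin=0, xmax=22.999, ymax=31.512

Answer: 0 0 22.999 31.512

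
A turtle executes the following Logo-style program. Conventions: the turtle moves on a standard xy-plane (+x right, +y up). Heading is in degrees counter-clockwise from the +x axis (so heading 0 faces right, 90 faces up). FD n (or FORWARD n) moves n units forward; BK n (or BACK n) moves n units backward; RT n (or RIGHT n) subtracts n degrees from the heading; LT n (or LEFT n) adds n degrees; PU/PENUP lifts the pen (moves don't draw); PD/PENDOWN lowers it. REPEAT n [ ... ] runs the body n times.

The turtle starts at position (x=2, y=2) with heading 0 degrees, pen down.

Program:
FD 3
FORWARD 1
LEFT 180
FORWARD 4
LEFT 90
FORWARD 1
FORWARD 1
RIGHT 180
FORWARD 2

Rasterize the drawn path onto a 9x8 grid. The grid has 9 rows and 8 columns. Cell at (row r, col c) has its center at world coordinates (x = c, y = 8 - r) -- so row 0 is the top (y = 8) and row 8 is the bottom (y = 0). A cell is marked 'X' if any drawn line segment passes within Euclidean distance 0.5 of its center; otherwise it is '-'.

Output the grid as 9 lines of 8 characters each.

Answer: --------
--------
--------
--------
--------
--------
--XXXXX-
--X-----
--X-----

Derivation:
Segment 0: (2,2) -> (5,2)
Segment 1: (5,2) -> (6,2)
Segment 2: (6,2) -> (2,2)
Segment 3: (2,2) -> (2,1)
Segment 4: (2,1) -> (2,0)
Segment 5: (2,0) -> (2,2)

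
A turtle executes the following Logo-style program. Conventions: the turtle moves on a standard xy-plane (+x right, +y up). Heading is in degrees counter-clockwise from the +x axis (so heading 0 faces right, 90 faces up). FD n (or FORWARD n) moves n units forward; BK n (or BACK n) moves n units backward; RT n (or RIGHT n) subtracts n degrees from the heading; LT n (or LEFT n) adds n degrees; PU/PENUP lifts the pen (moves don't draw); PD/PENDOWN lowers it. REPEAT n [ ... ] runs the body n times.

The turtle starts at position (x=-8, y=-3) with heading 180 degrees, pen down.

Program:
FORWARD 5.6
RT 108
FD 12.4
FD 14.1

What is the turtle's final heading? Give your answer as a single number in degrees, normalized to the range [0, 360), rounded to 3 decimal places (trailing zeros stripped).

Answer: 72

Derivation:
Executing turtle program step by step:
Start: pos=(-8,-3), heading=180, pen down
FD 5.6: (-8,-3) -> (-13.6,-3) [heading=180, draw]
RT 108: heading 180 -> 72
FD 12.4: (-13.6,-3) -> (-9.768,8.793) [heading=72, draw]
FD 14.1: (-9.768,8.793) -> (-5.411,22.203) [heading=72, draw]
Final: pos=(-5.411,22.203), heading=72, 3 segment(s) drawn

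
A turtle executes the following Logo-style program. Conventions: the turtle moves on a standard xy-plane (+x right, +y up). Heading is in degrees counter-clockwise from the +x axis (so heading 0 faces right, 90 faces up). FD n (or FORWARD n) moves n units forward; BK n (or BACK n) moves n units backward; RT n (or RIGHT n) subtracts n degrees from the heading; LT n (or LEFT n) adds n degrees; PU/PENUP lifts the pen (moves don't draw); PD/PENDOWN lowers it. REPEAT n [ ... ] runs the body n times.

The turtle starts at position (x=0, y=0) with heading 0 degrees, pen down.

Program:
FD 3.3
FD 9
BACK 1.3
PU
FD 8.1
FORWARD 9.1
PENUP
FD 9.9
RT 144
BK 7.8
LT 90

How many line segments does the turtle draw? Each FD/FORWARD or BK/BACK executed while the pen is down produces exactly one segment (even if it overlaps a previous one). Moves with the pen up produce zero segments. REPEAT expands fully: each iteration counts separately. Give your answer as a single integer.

Answer: 3

Derivation:
Executing turtle program step by step:
Start: pos=(0,0), heading=0, pen down
FD 3.3: (0,0) -> (3.3,0) [heading=0, draw]
FD 9: (3.3,0) -> (12.3,0) [heading=0, draw]
BK 1.3: (12.3,0) -> (11,0) [heading=0, draw]
PU: pen up
FD 8.1: (11,0) -> (19.1,0) [heading=0, move]
FD 9.1: (19.1,0) -> (28.2,0) [heading=0, move]
PU: pen up
FD 9.9: (28.2,0) -> (38.1,0) [heading=0, move]
RT 144: heading 0 -> 216
BK 7.8: (38.1,0) -> (44.41,4.585) [heading=216, move]
LT 90: heading 216 -> 306
Final: pos=(44.41,4.585), heading=306, 3 segment(s) drawn
Segments drawn: 3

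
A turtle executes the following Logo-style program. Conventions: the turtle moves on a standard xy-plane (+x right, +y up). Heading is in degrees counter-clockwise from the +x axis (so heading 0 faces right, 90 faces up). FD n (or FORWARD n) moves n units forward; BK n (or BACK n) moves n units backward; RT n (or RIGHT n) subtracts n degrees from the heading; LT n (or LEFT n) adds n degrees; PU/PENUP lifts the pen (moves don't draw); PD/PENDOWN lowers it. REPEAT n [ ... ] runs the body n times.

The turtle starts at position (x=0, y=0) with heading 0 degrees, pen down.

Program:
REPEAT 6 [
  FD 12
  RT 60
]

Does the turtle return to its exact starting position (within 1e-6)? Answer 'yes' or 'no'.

Answer: yes

Derivation:
Executing turtle program step by step:
Start: pos=(0,0), heading=0, pen down
REPEAT 6 [
  -- iteration 1/6 --
  FD 12: (0,0) -> (12,0) [heading=0, draw]
  RT 60: heading 0 -> 300
  -- iteration 2/6 --
  FD 12: (12,0) -> (18,-10.392) [heading=300, draw]
  RT 60: heading 300 -> 240
  -- iteration 3/6 --
  FD 12: (18,-10.392) -> (12,-20.785) [heading=240, draw]
  RT 60: heading 240 -> 180
  -- iteration 4/6 --
  FD 12: (12,-20.785) -> (0,-20.785) [heading=180, draw]
  RT 60: heading 180 -> 120
  -- iteration 5/6 --
  FD 12: (0,-20.785) -> (-6,-10.392) [heading=120, draw]
  RT 60: heading 120 -> 60
  -- iteration 6/6 --
  FD 12: (-6,-10.392) -> (0,0) [heading=60, draw]
  RT 60: heading 60 -> 0
]
Final: pos=(0,0), heading=0, 6 segment(s) drawn

Start position: (0, 0)
Final position: (0, 0)
Distance = 0; < 1e-6 -> CLOSED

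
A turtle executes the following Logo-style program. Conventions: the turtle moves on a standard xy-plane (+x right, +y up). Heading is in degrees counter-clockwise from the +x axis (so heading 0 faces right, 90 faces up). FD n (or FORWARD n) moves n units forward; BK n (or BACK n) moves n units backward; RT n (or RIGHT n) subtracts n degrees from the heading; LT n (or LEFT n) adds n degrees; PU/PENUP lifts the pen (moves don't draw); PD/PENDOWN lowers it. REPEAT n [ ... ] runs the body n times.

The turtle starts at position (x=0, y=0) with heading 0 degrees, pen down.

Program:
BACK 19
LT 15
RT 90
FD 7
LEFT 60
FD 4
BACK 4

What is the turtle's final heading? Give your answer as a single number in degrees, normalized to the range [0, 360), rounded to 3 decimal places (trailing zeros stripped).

Answer: 345

Derivation:
Executing turtle program step by step:
Start: pos=(0,0), heading=0, pen down
BK 19: (0,0) -> (-19,0) [heading=0, draw]
LT 15: heading 0 -> 15
RT 90: heading 15 -> 285
FD 7: (-19,0) -> (-17.188,-6.761) [heading=285, draw]
LT 60: heading 285 -> 345
FD 4: (-17.188,-6.761) -> (-13.325,-7.797) [heading=345, draw]
BK 4: (-13.325,-7.797) -> (-17.188,-6.761) [heading=345, draw]
Final: pos=(-17.188,-6.761), heading=345, 4 segment(s) drawn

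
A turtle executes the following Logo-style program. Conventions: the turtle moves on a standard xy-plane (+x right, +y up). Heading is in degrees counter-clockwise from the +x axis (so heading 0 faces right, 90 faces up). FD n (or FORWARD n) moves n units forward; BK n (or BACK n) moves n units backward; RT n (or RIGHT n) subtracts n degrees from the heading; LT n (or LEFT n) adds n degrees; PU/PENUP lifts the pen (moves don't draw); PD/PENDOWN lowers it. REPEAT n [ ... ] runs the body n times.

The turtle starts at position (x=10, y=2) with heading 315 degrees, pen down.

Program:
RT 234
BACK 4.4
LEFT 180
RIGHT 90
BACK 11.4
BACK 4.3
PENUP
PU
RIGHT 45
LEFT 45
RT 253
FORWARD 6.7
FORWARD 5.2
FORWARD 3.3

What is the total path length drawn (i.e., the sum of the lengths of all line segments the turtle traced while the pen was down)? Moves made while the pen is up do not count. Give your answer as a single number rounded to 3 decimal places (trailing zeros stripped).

Answer: 20.1

Derivation:
Executing turtle program step by step:
Start: pos=(10,2), heading=315, pen down
RT 234: heading 315 -> 81
BK 4.4: (10,2) -> (9.312,-2.346) [heading=81, draw]
LT 180: heading 81 -> 261
RT 90: heading 261 -> 171
BK 11.4: (9.312,-2.346) -> (20.571,-4.129) [heading=171, draw]
BK 4.3: (20.571,-4.129) -> (24.818,-4.802) [heading=171, draw]
PU: pen up
PU: pen up
RT 45: heading 171 -> 126
LT 45: heading 126 -> 171
RT 253: heading 171 -> 278
FD 6.7: (24.818,-4.802) -> (25.751,-11.437) [heading=278, move]
FD 5.2: (25.751,-11.437) -> (26.475,-16.586) [heading=278, move]
FD 3.3: (26.475,-16.586) -> (26.934,-19.854) [heading=278, move]
Final: pos=(26.934,-19.854), heading=278, 3 segment(s) drawn

Segment lengths:
  seg 1: (10,2) -> (9.312,-2.346), length = 4.4
  seg 2: (9.312,-2.346) -> (20.571,-4.129), length = 11.4
  seg 3: (20.571,-4.129) -> (24.818,-4.802), length = 4.3
Total = 20.1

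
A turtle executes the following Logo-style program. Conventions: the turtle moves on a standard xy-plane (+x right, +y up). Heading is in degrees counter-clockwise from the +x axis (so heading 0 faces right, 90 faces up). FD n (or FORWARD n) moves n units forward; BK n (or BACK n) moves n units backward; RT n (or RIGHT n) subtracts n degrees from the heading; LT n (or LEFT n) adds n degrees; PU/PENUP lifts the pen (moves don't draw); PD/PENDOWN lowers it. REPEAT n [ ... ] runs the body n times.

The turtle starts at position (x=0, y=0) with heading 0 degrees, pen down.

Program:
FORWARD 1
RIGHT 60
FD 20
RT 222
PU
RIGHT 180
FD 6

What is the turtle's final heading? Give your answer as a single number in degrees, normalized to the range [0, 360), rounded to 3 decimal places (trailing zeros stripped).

Executing turtle program step by step:
Start: pos=(0,0), heading=0, pen down
FD 1: (0,0) -> (1,0) [heading=0, draw]
RT 60: heading 0 -> 300
FD 20: (1,0) -> (11,-17.321) [heading=300, draw]
RT 222: heading 300 -> 78
PU: pen up
RT 180: heading 78 -> 258
FD 6: (11,-17.321) -> (9.753,-23.189) [heading=258, move]
Final: pos=(9.753,-23.189), heading=258, 2 segment(s) drawn

Answer: 258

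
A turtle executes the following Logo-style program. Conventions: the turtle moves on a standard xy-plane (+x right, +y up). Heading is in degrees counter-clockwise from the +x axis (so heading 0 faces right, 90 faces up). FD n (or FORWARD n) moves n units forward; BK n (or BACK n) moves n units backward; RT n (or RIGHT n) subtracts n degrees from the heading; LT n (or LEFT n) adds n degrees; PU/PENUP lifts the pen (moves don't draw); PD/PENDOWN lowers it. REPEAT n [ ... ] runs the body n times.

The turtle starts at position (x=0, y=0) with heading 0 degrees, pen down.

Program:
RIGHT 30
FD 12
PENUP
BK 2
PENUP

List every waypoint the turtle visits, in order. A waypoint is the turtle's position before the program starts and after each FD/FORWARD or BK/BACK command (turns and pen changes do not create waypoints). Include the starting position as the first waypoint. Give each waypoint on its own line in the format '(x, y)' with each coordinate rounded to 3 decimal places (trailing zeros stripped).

Answer: (0, 0)
(10.392, -6)
(8.66, -5)

Derivation:
Executing turtle program step by step:
Start: pos=(0,0), heading=0, pen down
RT 30: heading 0 -> 330
FD 12: (0,0) -> (10.392,-6) [heading=330, draw]
PU: pen up
BK 2: (10.392,-6) -> (8.66,-5) [heading=330, move]
PU: pen up
Final: pos=(8.66,-5), heading=330, 1 segment(s) drawn
Waypoints (3 total):
(0, 0)
(10.392, -6)
(8.66, -5)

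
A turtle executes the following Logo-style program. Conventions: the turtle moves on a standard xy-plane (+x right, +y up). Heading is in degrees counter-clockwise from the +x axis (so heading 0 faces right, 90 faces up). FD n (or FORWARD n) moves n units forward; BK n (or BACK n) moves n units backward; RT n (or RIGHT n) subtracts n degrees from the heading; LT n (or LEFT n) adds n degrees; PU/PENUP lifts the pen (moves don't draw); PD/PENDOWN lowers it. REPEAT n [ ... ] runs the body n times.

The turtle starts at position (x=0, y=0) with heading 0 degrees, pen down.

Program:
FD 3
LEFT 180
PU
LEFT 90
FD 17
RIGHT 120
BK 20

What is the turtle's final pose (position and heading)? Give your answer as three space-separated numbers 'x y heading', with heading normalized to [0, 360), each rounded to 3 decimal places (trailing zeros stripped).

Answer: 20.321 -27 150

Derivation:
Executing turtle program step by step:
Start: pos=(0,0), heading=0, pen down
FD 3: (0,0) -> (3,0) [heading=0, draw]
LT 180: heading 0 -> 180
PU: pen up
LT 90: heading 180 -> 270
FD 17: (3,0) -> (3,-17) [heading=270, move]
RT 120: heading 270 -> 150
BK 20: (3,-17) -> (20.321,-27) [heading=150, move]
Final: pos=(20.321,-27), heading=150, 1 segment(s) drawn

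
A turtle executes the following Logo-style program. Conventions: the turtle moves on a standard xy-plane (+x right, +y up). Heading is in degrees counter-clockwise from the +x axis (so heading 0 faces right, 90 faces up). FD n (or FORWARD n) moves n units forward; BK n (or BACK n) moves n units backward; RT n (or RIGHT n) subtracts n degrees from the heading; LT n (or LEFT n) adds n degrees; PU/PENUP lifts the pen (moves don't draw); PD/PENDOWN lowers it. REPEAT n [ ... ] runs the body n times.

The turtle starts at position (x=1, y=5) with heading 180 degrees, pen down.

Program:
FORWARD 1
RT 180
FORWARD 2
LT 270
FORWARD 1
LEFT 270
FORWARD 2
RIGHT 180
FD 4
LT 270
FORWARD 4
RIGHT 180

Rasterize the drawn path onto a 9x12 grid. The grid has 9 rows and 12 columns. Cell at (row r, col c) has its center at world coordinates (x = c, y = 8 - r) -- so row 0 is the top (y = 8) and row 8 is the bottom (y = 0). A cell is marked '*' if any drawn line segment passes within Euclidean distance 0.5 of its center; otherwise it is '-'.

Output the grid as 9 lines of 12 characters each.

Segment 0: (1,5) -> (0,5)
Segment 1: (0,5) -> (2,5)
Segment 2: (2,5) -> (2,4)
Segment 3: (2,4) -> (-0,4)
Segment 4: (-0,4) -> (4,4)
Segment 5: (4,4) -> (4,0)

Answer: ------------
------------
------------
***---------
*****-------
----*-------
----*-------
----*-------
----*-------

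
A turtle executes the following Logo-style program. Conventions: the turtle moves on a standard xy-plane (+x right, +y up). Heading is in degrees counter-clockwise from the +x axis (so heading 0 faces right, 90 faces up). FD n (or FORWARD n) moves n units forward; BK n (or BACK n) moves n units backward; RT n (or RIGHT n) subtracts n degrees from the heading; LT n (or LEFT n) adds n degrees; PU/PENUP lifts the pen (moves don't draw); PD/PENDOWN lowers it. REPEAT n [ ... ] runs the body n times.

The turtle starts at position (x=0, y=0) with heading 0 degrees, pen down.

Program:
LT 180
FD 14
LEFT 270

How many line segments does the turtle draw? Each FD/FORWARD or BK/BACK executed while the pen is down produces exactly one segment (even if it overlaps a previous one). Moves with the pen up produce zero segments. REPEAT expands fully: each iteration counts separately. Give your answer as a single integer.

Executing turtle program step by step:
Start: pos=(0,0), heading=0, pen down
LT 180: heading 0 -> 180
FD 14: (0,0) -> (-14,0) [heading=180, draw]
LT 270: heading 180 -> 90
Final: pos=(-14,0), heading=90, 1 segment(s) drawn
Segments drawn: 1

Answer: 1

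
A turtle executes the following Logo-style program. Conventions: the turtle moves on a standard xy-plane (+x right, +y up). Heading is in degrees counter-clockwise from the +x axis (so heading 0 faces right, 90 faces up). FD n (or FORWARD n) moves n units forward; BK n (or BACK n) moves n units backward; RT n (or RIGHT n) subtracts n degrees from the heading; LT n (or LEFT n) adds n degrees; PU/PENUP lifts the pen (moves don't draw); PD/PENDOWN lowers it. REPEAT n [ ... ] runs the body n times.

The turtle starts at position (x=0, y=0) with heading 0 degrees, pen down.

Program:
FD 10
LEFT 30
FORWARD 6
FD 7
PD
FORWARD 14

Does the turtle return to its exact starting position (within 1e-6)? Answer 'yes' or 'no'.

Answer: no

Derivation:
Executing turtle program step by step:
Start: pos=(0,0), heading=0, pen down
FD 10: (0,0) -> (10,0) [heading=0, draw]
LT 30: heading 0 -> 30
FD 6: (10,0) -> (15.196,3) [heading=30, draw]
FD 7: (15.196,3) -> (21.258,6.5) [heading=30, draw]
PD: pen down
FD 14: (21.258,6.5) -> (33.383,13.5) [heading=30, draw]
Final: pos=(33.383,13.5), heading=30, 4 segment(s) drawn

Start position: (0, 0)
Final position: (33.383, 13.5)
Distance = 36.009; >= 1e-6 -> NOT closed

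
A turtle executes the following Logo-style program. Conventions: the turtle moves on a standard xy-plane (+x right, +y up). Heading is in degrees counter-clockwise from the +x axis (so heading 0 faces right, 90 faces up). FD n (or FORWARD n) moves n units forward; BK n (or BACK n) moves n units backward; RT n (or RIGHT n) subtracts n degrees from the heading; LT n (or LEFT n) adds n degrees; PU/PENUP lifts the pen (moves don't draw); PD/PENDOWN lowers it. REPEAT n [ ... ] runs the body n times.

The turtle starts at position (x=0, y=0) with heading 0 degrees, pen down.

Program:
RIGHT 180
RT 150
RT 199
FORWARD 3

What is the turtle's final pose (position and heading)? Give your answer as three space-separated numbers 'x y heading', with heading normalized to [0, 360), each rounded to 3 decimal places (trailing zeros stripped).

Executing turtle program step by step:
Start: pos=(0,0), heading=0, pen down
RT 180: heading 0 -> 180
RT 150: heading 180 -> 30
RT 199: heading 30 -> 191
FD 3: (0,0) -> (-2.945,-0.572) [heading=191, draw]
Final: pos=(-2.945,-0.572), heading=191, 1 segment(s) drawn

Answer: -2.945 -0.572 191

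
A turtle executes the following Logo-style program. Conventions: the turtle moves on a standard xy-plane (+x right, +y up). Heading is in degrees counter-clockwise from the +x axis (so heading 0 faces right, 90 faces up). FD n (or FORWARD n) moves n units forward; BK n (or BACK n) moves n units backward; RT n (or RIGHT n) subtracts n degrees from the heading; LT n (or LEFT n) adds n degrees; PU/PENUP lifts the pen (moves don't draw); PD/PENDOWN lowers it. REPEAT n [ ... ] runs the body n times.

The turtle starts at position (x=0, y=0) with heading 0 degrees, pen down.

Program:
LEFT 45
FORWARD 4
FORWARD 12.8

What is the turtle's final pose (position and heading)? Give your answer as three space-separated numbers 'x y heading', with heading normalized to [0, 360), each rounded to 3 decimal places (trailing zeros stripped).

Answer: 11.879 11.879 45

Derivation:
Executing turtle program step by step:
Start: pos=(0,0), heading=0, pen down
LT 45: heading 0 -> 45
FD 4: (0,0) -> (2.828,2.828) [heading=45, draw]
FD 12.8: (2.828,2.828) -> (11.879,11.879) [heading=45, draw]
Final: pos=(11.879,11.879), heading=45, 2 segment(s) drawn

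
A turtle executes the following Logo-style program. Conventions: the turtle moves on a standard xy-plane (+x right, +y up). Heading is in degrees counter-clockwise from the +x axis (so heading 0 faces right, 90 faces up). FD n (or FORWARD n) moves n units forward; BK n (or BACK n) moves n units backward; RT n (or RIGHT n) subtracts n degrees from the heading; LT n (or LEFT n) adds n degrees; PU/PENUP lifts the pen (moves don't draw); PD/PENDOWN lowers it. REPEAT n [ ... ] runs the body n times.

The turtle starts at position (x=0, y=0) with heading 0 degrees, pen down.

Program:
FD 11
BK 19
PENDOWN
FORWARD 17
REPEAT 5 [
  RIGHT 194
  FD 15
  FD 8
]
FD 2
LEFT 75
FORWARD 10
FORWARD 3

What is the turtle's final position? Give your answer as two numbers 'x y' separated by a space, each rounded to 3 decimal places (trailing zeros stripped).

Answer: -18.741 13.448

Derivation:
Executing turtle program step by step:
Start: pos=(0,0), heading=0, pen down
FD 11: (0,0) -> (11,0) [heading=0, draw]
BK 19: (11,0) -> (-8,0) [heading=0, draw]
PD: pen down
FD 17: (-8,0) -> (9,0) [heading=0, draw]
REPEAT 5 [
  -- iteration 1/5 --
  RT 194: heading 0 -> 166
  FD 15: (9,0) -> (-5.554,3.629) [heading=166, draw]
  FD 8: (-5.554,3.629) -> (-13.317,5.564) [heading=166, draw]
  -- iteration 2/5 --
  RT 194: heading 166 -> 332
  FD 15: (-13.317,5.564) -> (-0.073,-1.478) [heading=332, draw]
  FD 8: (-0.073,-1.478) -> (6.991,-5.234) [heading=332, draw]
  -- iteration 3/5 --
  RT 194: heading 332 -> 138
  FD 15: (6.991,-5.234) -> (-4.156,4.803) [heading=138, draw]
  FD 8: (-4.156,4.803) -> (-10.101,10.156) [heading=138, draw]
  -- iteration 4/5 --
  RT 194: heading 138 -> 304
  FD 15: (-10.101,10.156) -> (-1.713,-2.279) [heading=304, draw]
  FD 8: (-1.713,-2.279) -> (2.76,-8.912) [heading=304, draw]
  -- iteration 5/5 --
  RT 194: heading 304 -> 110
  FD 15: (2.76,-8.912) -> (-2.37,5.184) [heading=110, draw]
  FD 8: (-2.37,5.184) -> (-5.106,12.701) [heading=110, draw]
]
FD 2: (-5.106,12.701) -> (-5.79,14.581) [heading=110, draw]
LT 75: heading 110 -> 185
FD 10: (-5.79,14.581) -> (-15.752,13.709) [heading=185, draw]
FD 3: (-15.752,13.709) -> (-18.741,13.448) [heading=185, draw]
Final: pos=(-18.741,13.448), heading=185, 16 segment(s) drawn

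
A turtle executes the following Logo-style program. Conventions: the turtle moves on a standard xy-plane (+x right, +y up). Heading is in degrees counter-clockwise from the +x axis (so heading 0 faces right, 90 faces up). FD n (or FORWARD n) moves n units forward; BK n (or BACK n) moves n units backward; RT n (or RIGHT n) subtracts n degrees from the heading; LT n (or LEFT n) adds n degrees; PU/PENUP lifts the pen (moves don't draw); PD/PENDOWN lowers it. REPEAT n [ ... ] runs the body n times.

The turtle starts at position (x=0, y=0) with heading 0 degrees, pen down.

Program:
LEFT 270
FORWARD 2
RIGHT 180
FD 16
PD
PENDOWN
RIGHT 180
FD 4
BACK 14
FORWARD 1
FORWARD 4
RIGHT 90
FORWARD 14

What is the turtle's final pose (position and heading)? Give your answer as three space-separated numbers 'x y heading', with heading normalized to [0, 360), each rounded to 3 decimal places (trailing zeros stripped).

Executing turtle program step by step:
Start: pos=(0,0), heading=0, pen down
LT 270: heading 0 -> 270
FD 2: (0,0) -> (0,-2) [heading=270, draw]
RT 180: heading 270 -> 90
FD 16: (0,-2) -> (0,14) [heading=90, draw]
PD: pen down
PD: pen down
RT 180: heading 90 -> 270
FD 4: (0,14) -> (0,10) [heading=270, draw]
BK 14: (0,10) -> (0,24) [heading=270, draw]
FD 1: (0,24) -> (0,23) [heading=270, draw]
FD 4: (0,23) -> (0,19) [heading=270, draw]
RT 90: heading 270 -> 180
FD 14: (0,19) -> (-14,19) [heading=180, draw]
Final: pos=(-14,19), heading=180, 7 segment(s) drawn

Answer: -14 19 180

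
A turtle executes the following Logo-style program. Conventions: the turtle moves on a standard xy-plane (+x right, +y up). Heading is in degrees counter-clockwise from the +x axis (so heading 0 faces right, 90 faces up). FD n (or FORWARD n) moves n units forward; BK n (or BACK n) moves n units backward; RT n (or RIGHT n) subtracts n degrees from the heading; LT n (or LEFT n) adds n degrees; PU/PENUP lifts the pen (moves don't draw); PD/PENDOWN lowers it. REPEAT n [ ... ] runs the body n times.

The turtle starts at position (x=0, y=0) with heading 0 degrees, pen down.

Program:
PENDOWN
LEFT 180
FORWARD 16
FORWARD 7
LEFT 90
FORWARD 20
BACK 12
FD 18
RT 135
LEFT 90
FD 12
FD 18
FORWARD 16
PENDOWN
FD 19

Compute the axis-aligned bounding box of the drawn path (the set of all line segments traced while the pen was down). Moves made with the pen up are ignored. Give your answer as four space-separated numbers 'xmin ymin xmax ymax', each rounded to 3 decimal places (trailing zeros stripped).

Executing turtle program step by step:
Start: pos=(0,0), heading=0, pen down
PD: pen down
LT 180: heading 0 -> 180
FD 16: (0,0) -> (-16,0) [heading=180, draw]
FD 7: (-16,0) -> (-23,0) [heading=180, draw]
LT 90: heading 180 -> 270
FD 20: (-23,0) -> (-23,-20) [heading=270, draw]
BK 12: (-23,-20) -> (-23,-8) [heading=270, draw]
FD 18: (-23,-8) -> (-23,-26) [heading=270, draw]
RT 135: heading 270 -> 135
LT 90: heading 135 -> 225
FD 12: (-23,-26) -> (-31.485,-34.485) [heading=225, draw]
FD 18: (-31.485,-34.485) -> (-44.213,-47.213) [heading=225, draw]
FD 16: (-44.213,-47.213) -> (-55.527,-58.527) [heading=225, draw]
PD: pen down
FD 19: (-55.527,-58.527) -> (-68.962,-71.962) [heading=225, draw]
Final: pos=(-68.962,-71.962), heading=225, 9 segment(s) drawn

Segment endpoints: x in {-68.962, -55.527, -44.213, -31.485, -23, -23, -16, 0}, y in {-71.962, -58.527, -47.213, -34.485, -26, -20, -8, 0, 0, 0}
xmin=-68.962, ymin=-71.962, xmax=0, ymax=0

Answer: -68.962 -71.962 0 0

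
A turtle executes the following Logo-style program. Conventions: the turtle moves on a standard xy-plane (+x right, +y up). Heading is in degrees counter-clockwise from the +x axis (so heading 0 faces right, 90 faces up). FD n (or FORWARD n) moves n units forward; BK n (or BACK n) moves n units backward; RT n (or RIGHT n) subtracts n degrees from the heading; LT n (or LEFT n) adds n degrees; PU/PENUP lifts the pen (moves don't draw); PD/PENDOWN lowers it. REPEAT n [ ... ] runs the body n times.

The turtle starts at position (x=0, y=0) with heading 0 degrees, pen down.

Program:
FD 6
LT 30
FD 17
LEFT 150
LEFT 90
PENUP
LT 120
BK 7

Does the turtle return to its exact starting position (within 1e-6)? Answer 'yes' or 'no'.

Executing turtle program step by step:
Start: pos=(0,0), heading=0, pen down
FD 6: (0,0) -> (6,0) [heading=0, draw]
LT 30: heading 0 -> 30
FD 17: (6,0) -> (20.722,8.5) [heading=30, draw]
LT 150: heading 30 -> 180
LT 90: heading 180 -> 270
PU: pen up
LT 120: heading 270 -> 30
BK 7: (20.722,8.5) -> (14.66,5) [heading=30, move]
Final: pos=(14.66,5), heading=30, 2 segment(s) drawn

Start position: (0, 0)
Final position: (14.66, 5)
Distance = 15.489; >= 1e-6 -> NOT closed

Answer: no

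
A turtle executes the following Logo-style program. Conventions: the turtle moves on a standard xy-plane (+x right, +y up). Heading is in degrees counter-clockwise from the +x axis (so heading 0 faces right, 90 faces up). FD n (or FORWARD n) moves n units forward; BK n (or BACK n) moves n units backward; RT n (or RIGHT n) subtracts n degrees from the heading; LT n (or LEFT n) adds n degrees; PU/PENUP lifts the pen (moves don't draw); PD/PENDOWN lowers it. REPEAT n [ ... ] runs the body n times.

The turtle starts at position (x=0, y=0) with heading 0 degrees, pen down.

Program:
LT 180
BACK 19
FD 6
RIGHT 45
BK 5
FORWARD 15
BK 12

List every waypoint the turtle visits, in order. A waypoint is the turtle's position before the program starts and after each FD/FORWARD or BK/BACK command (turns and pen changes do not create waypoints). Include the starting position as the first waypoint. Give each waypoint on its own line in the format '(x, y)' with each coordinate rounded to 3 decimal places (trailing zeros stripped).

Answer: (0, 0)
(19, 0)
(13, 0)
(16.536, -3.536)
(5.929, 7.071)
(14.414, -1.414)

Derivation:
Executing turtle program step by step:
Start: pos=(0,0), heading=0, pen down
LT 180: heading 0 -> 180
BK 19: (0,0) -> (19,0) [heading=180, draw]
FD 6: (19,0) -> (13,0) [heading=180, draw]
RT 45: heading 180 -> 135
BK 5: (13,0) -> (16.536,-3.536) [heading=135, draw]
FD 15: (16.536,-3.536) -> (5.929,7.071) [heading=135, draw]
BK 12: (5.929,7.071) -> (14.414,-1.414) [heading=135, draw]
Final: pos=(14.414,-1.414), heading=135, 5 segment(s) drawn
Waypoints (6 total):
(0, 0)
(19, 0)
(13, 0)
(16.536, -3.536)
(5.929, 7.071)
(14.414, -1.414)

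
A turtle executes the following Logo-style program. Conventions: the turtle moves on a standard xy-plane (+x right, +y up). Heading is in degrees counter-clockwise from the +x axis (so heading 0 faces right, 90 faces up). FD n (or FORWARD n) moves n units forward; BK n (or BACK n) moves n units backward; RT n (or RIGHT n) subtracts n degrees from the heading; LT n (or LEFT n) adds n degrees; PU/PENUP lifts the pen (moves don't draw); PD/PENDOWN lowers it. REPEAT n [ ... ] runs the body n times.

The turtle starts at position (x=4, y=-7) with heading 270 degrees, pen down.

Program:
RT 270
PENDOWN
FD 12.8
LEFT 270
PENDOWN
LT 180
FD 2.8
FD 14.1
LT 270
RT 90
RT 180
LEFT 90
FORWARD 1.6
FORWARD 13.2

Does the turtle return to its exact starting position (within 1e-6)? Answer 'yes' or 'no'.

Answer: no

Derivation:
Executing turtle program step by step:
Start: pos=(4,-7), heading=270, pen down
RT 270: heading 270 -> 0
PD: pen down
FD 12.8: (4,-7) -> (16.8,-7) [heading=0, draw]
LT 270: heading 0 -> 270
PD: pen down
LT 180: heading 270 -> 90
FD 2.8: (16.8,-7) -> (16.8,-4.2) [heading=90, draw]
FD 14.1: (16.8,-4.2) -> (16.8,9.9) [heading=90, draw]
LT 270: heading 90 -> 0
RT 90: heading 0 -> 270
RT 180: heading 270 -> 90
LT 90: heading 90 -> 180
FD 1.6: (16.8,9.9) -> (15.2,9.9) [heading=180, draw]
FD 13.2: (15.2,9.9) -> (2,9.9) [heading=180, draw]
Final: pos=(2,9.9), heading=180, 5 segment(s) drawn

Start position: (4, -7)
Final position: (2, 9.9)
Distance = 17.018; >= 1e-6 -> NOT closed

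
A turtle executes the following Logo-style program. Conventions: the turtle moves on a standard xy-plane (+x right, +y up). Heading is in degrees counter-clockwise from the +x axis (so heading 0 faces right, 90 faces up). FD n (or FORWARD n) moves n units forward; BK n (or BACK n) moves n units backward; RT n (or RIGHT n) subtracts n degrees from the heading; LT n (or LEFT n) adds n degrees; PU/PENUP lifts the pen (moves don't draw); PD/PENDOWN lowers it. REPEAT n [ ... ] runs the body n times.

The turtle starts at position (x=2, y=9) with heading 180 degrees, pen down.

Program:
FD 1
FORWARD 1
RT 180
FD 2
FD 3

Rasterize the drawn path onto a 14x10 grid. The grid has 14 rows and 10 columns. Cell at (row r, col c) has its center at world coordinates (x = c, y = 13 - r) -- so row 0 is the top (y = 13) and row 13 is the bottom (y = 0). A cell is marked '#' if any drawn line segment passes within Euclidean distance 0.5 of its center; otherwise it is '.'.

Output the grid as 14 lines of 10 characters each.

Segment 0: (2,9) -> (1,9)
Segment 1: (1,9) -> (0,9)
Segment 2: (0,9) -> (2,9)
Segment 3: (2,9) -> (5,9)

Answer: ..........
..........
..........
..........
######....
..........
..........
..........
..........
..........
..........
..........
..........
..........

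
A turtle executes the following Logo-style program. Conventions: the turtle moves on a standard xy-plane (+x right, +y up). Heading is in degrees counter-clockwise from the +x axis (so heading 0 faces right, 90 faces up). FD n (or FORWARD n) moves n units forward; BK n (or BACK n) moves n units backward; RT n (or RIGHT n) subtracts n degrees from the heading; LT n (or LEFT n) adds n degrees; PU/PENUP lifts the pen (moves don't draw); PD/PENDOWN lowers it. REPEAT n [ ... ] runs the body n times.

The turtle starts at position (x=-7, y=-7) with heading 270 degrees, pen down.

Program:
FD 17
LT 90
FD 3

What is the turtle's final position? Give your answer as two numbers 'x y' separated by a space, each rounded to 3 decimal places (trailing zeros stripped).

Executing turtle program step by step:
Start: pos=(-7,-7), heading=270, pen down
FD 17: (-7,-7) -> (-7,-24) [heading=270, draw]
LT 90: heading 270 -> 0
FD 3: (-7,-24) -> (-4,-24) [heading=0, draw]
Final: pos=(-4,-24), heading=0, 2 segment(s) drawn

Answer: -4 -24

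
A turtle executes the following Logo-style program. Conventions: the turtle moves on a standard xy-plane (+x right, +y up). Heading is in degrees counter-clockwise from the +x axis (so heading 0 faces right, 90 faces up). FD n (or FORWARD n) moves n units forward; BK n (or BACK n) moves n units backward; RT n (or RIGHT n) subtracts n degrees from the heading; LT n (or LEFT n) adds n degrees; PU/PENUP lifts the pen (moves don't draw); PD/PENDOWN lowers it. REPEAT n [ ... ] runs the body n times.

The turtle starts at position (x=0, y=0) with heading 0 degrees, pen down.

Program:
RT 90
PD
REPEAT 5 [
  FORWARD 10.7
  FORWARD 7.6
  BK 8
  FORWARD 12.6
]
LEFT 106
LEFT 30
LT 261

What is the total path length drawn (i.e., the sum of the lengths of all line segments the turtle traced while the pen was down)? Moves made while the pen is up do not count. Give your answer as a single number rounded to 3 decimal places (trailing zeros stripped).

Answer: 194.5

Derivation:
Executing turtle program step by step:
Start: pos=(0,0), heading=0, pen down
RT 90: heading 0 -> 270
PD: pen down
REPEAT 5 [
  -- iteration 1/5 --
  FD 10.7: (0,0) -> (0,-10.7) [heading=270, draw]
  FD 7.6: (0,-10.7) -> (0,-18.3) [heading=270, draw]
  BK 8: (0,-18.3) -> (0,-10.3) [heading=270, draw]
  FD 12.6: (0,-10.3) -> (0,-22.9) [heading=270, draw]
  -- iteration 2/5 --
  FD 10.7: (0,-22.9) -> (0,-33.6) [heading=270, draw]
  FD 7.6: (0,-33.6) -> (0,-41.2) [heading=270, draw]
  BK 8: (0,-41.2) -> (0,-33.2) [heading=270, draw]
  FD 12.6: (0,-33.2) -> (0,-45.8) [heading=270, draw]
  -- iteration 3/5 --
  FD 10.7: (0,-45.8) -> (0,-56.5) [heading=270, draw]
  FD 7.6: (0,-56.5) -> (0,-64.1) [heading=270, draw]
  BK 8: (0,-64.1) -> (0,-56.1) [heading=270, draw]
  FD 12.6: (0,-56.1) -> (0,-68.7) [heading=270, draw]
  -- iteration 4/5 --
  FD 10.7: (0,-68.7) -> (0,-79.4) [heading=270, draw]
  FD 7.6: (0,-79.4) -> (0,-87) [heading=270, draw]
  BK 8: (0,-87) -> (0,-79) [heading=270, draw]
  FD 12.6: (0,-79) -> (0,-91.6) [heading=270, draw]
  -- iteration 5/5 --
  FD 10.7: (0,-91.6) -> (0,-102.3) [heading=270, draw]
  FD 7.6: (0,-102.3) -> (0,-109.9) [heading=270, draw]
  BK 8: (0,-109.9) -> (0,-101.9) [heading=270, draw]
  FD 12.6: (0,-101.9) -> (0,-114.5) [heading=270, draw]
]
LT 106: heading 270 -> 16
LT 30: heading 16 -> 46
LT 261: heading 46 -> 307
Final: pos=(0,-114.5), heading=307, 20 segment(s) drawn

Segment lengths:
  seg 1: (0,0) -> (0,-10.7), length = 10.7
  seg 2: (0,-10.7) -> (0,-18.3), length = 7.6
  seg 3: (0,-18.3) -> (0,-10.3), length = 8
  seg 4: (0,-10.3) -> (0,-22.9), length = 12.6
  seg 5: (0,-22.9) -> (0,-33.6), length = 10.7
  seg 6: (0,-33.6) -> (0,-41.2), length = 7.6
  seg 7: (0,-41.2) -> (0,-33.2), length = 8
  seg 8: (0,-33.2) -> (0,-45.8), length = 12.6
  seg 9: (0,-45.8) -> (0,-56.5), length = 10.7
  seg 10: (0,-56.5) -> (0,-64.1), length = 7.6
  seg 11: (0,-64.1) -> (0,-56.1), length = 8
  seg 12: (0,-56.1) -> (0,-68.7), length = 12.6
  seg 13: (0,-68.7) -> (0,-79.4), length = 10.7
  seg 14: (0,-79.4) -> (0,-87), length = 7.6
  seg 15: (0,-87) -> (0,-79), length = 8
  seg 16: (0,-79) -> (0,-91.6), length = 12.6
  seg 17: (0,-91.6) -> (0,-102.3), length = 10.7
  seg 18: (0,-102.3) -> (0,-109.9), length = 7.6
  seg 19: (0,-109.9) -> (0,-101.9), length = 8
  seg 20: (0,-101.9) -> (0,-114.5), length = 12.6
Total = 194.5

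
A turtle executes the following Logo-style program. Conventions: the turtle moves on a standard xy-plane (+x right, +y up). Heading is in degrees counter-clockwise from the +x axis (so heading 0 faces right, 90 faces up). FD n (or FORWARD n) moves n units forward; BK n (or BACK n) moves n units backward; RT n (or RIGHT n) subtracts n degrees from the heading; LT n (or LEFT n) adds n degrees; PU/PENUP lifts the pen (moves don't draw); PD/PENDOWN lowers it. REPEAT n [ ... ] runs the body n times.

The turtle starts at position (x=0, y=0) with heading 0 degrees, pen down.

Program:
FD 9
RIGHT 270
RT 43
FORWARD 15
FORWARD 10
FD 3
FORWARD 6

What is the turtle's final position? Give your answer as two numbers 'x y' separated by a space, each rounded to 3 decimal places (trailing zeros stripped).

Answer: 32.188 24.866

Derivation:
Executing turtle program step by step:
Start: pos=(0,0), heading=0, pen down
FD 9: (0,0) -> (9,0) [heading=0, draw]
RT 270: heading 0 -> 90
RT 43: heading 90 -> 47
FD 15: (9,0) -> (19.23,10.97) [heading=47, draw]
FD 10: (19.23,10.97) -> (26.05,18.284) [heading=47, draw]
FD 3: (26.05,18.284) -> (28.096,20.478) [heading=47, draw]
FD 6: (28.096,20.478) -> (32.188,24.866) [heading=47, draw]
Final: pos=(32.188,24.866), heading=47, 5 segment(s) drawn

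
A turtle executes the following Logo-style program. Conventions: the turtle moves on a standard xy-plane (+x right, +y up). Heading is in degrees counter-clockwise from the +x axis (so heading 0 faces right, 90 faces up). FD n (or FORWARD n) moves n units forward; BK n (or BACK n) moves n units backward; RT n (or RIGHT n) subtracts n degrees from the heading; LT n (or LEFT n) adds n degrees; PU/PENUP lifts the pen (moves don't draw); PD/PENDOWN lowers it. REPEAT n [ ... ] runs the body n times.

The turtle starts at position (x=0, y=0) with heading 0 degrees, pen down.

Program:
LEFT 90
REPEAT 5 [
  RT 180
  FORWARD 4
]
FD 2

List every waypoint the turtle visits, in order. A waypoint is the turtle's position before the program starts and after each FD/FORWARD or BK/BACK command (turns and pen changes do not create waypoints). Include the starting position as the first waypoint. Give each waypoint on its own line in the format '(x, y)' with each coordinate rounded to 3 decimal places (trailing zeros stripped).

Answer: (0, 0)
(0, -4)
(0, 0)
(0, -4)
(0, 0)
(0, -4)
(0, -6)

Derivation:
Executing turtle program step by step:
Start: pos=(0,0), heading=0, pen down
LT 90: heading 0 -> 90
REPEAT 5 [
  -- iteration 1/5 --
  RT 180: heading 90 -> 270
  FD 4: (0,0) -> (0,-4) [heading=270, draw]
  -- iteration 2/5 --
  RT 180: heading 270 -> 90
  FD 4: (0,-4) -> (0,0) [heading=90, draw]
  -- iteration 3/5 --
  RT 180: heading 90 -> 270
  FD 4: (0,0) -> (0,-4) [heading=270, draw]
  -- iteration 4/5 --
  RT 180: heading 270 -> 90
  FD 4: (0,-4) -> (0,0) [heading=90, draw]
  -- iteration 5/5 --
  RT 180: heading 90 -> 270
  FD 4: (0,0) -> (0,-4) [heading=270, draw]
]
FD 2: (0,-4) -> (0,-6) [heading=270, draw]
Final: pos=(0,-6), heading=270, 6 segment(s) drawn
Waypoints (7 total):
(0, 0)
(0, -4)
(0, 0)
(0, -4)
(0, 0)
(0, -4)
(0, -6)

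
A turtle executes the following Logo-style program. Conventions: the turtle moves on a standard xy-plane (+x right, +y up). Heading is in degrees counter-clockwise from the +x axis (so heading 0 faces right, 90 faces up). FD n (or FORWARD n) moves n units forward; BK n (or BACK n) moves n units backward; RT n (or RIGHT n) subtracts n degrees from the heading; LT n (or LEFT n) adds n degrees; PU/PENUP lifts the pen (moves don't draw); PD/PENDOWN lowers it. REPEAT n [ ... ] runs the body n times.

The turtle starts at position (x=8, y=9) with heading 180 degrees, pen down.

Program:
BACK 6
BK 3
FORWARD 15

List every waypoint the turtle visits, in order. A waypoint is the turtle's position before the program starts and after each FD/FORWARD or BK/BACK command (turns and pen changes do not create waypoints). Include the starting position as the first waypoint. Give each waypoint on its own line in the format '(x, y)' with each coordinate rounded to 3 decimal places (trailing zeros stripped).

Executing turtle program step by step:
Start: pos=(8,9), heading=180, pen down
BK 6: (8,9) -> (14,9) [heading=180, draw]
BK 3: (14,9) -> (17,9) [heading=180, draw]
FD 15: (17,9) -> (2,9) [heading=180, draw]
Final: pos=(2,9), heading=180, 3 segment(s) drawn
Waypoints (4 total):
(8, 9)
(14, 9)
(17, 9)
(2, 9)

Answer: (8, 9)
(14, 9)
(17, 9)
(2, 9)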